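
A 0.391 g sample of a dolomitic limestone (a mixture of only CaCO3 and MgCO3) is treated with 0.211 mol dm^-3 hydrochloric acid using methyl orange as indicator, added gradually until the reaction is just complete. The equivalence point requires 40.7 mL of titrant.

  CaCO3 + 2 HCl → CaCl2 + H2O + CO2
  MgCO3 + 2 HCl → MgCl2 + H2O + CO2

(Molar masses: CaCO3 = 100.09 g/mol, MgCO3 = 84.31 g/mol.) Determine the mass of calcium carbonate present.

0.184 g

n(HCl) = 0.0407 × 0.211 = 8.59 × 10^-3 mol
Let x = n(CaCO3), y = n(MgCO3).
Titrant: 2x + 2y = 8.59 × 10^-3;  mass: 100.09x + 84.31y = 0.391
Solving, x = 1.84 × 10^-3 mol, y = 2.46 × 10^-3 mol
mass of CaCO3 = 1.84 × 10^-3 × 100.09 = 0.184 g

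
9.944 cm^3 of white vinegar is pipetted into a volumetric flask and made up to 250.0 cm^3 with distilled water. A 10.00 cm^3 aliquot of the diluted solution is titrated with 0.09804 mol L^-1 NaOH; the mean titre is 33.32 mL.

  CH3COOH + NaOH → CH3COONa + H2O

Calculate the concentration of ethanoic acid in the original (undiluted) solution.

n(NaOH) = 0.03332 × 0.09804 = 3.267 × 10^-3 mol
n(CH3COOH) in the aliquot = 3.267 × 10^-3 mol (1:1 ratio)
[CH3COOH]_dilute = 3.267 × 10^-3 / 0.01000 = 0.3267 mol/L
Dilution factor = 250.0 / 9.944 = 25.14
[CH3COOH]_stock = 0.3267 × 25.14 = 8.213 mol/L

8.213 mol/L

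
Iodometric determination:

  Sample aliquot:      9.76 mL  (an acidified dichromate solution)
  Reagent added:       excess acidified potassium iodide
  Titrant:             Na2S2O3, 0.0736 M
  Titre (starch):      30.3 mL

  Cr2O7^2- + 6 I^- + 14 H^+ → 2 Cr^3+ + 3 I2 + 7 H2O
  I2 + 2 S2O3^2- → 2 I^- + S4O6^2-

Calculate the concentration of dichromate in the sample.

n(S2O3^2-) = 0.0303 × 0.0736 = 2.23 × 10^-3 mol
n(I2) = n(S2O3^2-)/2 = 1.12 × 10^-3 mol
From the 1:3 ratio, n(Cr2O7^2-) in the aliquot = 1/3 × 1.12 × 10^-3 = 3.72 × 10^-4 mol
[Cr2O7^2-] = 3.72 × 10^-4 / 0.00976 = 0.0381 mol/L

0.0381 M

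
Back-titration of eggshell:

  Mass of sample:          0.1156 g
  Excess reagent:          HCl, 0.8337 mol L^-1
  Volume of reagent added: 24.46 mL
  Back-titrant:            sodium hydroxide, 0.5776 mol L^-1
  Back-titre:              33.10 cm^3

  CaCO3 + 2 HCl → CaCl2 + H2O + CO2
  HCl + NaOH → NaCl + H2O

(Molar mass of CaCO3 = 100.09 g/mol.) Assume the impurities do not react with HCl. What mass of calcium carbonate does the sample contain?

n(HCl) added = 0.02446 × 0.8337 = 0.02039 mol
n(NaOH) used in back-titration = 0.03310 × 0.5776 = 0.01912 mol
n(HCl) left over = 0.01912 mol (1:1 ratio)
n(HCl) consumed by analyte = 0.02039 − 0.01912 = 1.274 × 10^-3 mol
From the 1:2 ratio, n(CaCO3) = 1/2 × 1.274 × 10^-3 = 6.369 × 10^-4 mol
mass of CaCO3 = 6.369 × 10^-4 × 100.09 = 0.06374 g

0.06374 g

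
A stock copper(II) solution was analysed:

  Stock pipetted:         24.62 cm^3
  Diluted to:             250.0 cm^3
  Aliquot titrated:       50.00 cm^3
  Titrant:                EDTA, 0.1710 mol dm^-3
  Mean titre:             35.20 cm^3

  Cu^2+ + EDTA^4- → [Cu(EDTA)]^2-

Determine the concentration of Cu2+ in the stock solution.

1.222 mol/L

n(EDTA) = 0.03520 × 0.1710 = 6.019 × 10^-3 mol
n(Cu2+) in the aliquot = 6.019 × 10^-3 mol (1:1 ratio)
[Cu2+]_dilute = 6.019 × 10^-3 / 0.05000 = 0.1204 mol/L
Dilution factor = 250.0 / 24.62 = 10.15
[Cu2+]_stock = 0.1204 × 10.15 = 1.222 mol/L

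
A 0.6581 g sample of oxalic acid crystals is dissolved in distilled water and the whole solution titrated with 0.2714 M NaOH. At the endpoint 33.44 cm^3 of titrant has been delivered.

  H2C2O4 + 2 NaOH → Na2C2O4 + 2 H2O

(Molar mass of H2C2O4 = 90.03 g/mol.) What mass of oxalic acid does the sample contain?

n(NaOH) = 0.03344 L × 0.2714 mol/L = 9.076 × 10^-3 mol
From the 1:2 ratio, n(H2C2O4) = 1/2 × 9.076 × 10^-3 = 4.538 × 10^-3 mol
mass of H2C2O4 = 4.538 × 10^-3 × 90.03 g/mol = 0.4085 g

0.4085 g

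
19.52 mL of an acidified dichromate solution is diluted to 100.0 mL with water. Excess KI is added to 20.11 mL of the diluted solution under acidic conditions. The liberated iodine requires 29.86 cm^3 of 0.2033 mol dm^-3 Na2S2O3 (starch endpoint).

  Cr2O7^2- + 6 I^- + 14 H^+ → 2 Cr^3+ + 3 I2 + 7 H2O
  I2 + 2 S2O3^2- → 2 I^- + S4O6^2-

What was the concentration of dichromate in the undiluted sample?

n(S2O3^2-) = 0.02986 × 0.2033 = 6.071 × 10^-3 mol
n(I2) = n(S2O3^2-)/2 = 3.035 × 10^-3 mol
From the 1:3 ratio, n(Cr2O7^2-) in the aliquot = 1/3 × 3.035 × 10^-3 = 1.012 × 10^-3 mol
[Cr2O7^2-]_dilute = 1.012 × 10^-3 / 0.02011 = 0.05031 mol/L
[Cr2O7^2-]_original = 0.05031 × 100.0/19.52 = 0.2577 mol/L

0.2577 mol/L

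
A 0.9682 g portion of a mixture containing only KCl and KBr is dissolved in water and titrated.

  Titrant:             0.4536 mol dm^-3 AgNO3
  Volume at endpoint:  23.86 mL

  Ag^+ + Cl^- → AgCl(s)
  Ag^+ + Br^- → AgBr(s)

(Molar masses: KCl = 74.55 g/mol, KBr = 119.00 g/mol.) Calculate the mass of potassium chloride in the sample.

0.5362 g

n(AgNO3) = 0.02386 × 0.4536 = 0.01082 mol
Let x = n(KCl), y = n(KBr).
Titrant: 1x + 1y = 0.01082;  mass: 74.55x + 119.00y = 0.9682
Solving, x = 7.193 × 10^-3 mol, y = 3.630 × 10^-3 mol
mass of KCl = 7.193 × 10^-3 × 74.55 = 0.5362 g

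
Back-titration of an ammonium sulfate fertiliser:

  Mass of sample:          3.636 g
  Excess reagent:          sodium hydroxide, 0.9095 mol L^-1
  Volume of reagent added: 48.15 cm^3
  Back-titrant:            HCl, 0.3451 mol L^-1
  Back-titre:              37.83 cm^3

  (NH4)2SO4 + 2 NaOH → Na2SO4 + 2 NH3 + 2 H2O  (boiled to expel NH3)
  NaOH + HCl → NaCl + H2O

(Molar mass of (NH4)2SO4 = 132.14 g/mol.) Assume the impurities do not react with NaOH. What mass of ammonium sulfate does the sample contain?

n(NaOH) added = 0.04815 × 0.9095 = 0.04379 mol
n(HCl) used in back-titration = 0.03783 × 0.3451 = 0.01306 mol
n(NaOH) left over = 0.01306 mol (1:1 ratio)
n(NaOH) consumed by analyte = 0.04379 − 0.01306 = 0.03074 mol
From the 1:2 ratio, n((NH4)2SO4) = 1/2 × 0.03074 = 0.01537 mol
mass of (NH4)2SO4 = 0.01537 × 132.14 = 2.031 g

2.031 g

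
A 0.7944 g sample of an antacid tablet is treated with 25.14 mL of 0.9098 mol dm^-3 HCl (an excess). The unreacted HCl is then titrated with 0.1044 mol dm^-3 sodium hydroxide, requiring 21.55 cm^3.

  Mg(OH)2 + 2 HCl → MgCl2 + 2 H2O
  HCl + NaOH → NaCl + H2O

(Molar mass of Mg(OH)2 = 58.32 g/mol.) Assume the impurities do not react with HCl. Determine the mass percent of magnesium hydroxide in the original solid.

75.70 %

n(HCl) added = 0.02514 × 0.9098 = 0.02287 mol
n(NaOH) used in back-titration = 0.02155 × 0.1044 = 2.250 × 10^-3 mol
n(HCl) left over = 2.250 × 10^-3 mol (1:1 ratio)
n(HCl) consumed by analyte = 0.02287 − 2.250 × 10^-3 = 0.02062 mol
From the 1:2 ratio, n(Mg(OH)2) = 1/2 × 0.02062 = 0.01031 mol
mass of Mg(OH)2 = 0.01031 × 58.32 = 0.6014 g
% Mg(OH)2 = 0.6014 / 0.7944 × 100 = 75.70 %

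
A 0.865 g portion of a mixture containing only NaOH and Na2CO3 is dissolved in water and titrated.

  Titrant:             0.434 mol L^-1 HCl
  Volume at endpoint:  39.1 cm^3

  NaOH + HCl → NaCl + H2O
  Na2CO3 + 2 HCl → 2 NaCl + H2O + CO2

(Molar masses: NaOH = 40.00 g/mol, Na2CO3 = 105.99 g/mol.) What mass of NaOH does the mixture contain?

n(HCl) = 0.0391 × 0.434 = 0.0170 mol
Let x = n(NaOH), y = n(Na2CO3).
Titrant: 1x + 2y = 0.0170;  mass: 40.00x + 105.99y = 0.865
Solving, x = 2.64 × 10^-3 mol, y = 7.17 × 10^-3 mol
mass of NaOH = 2.64 × 10^-3 × 40.00 = 0.106 g

0.106 g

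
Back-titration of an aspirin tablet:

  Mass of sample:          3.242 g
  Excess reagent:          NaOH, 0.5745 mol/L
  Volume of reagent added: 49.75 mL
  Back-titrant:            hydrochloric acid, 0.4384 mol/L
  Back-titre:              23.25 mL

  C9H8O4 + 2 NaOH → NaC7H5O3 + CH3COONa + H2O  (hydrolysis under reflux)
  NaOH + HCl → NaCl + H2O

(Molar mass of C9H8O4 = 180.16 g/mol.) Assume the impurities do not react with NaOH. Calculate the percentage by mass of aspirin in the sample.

51.09 %

n(NaOH) added = 0.04975 × 0.5745 = 0.02858 mol
n(HCl) used in back-titration = 0.02325 × 0.4384 = 0.01019 mol
n(NaOH) left over = 0.01019 mol (1:1 ratio)
n(NaOH) consumed by analyte = 0.02858 − 0.01019 = 0.01839 mol
From the 1:2 ratio, n(C9H8O4) = 1/2 × 0.01839 = 9.194 × 10^-3 mol
mass of C9H8O4 = 9.194 × 10^-3 × 180.16 = 1.656 g
% C9H8O4 = 1.656 / 3.242 × 100 = 51.09 %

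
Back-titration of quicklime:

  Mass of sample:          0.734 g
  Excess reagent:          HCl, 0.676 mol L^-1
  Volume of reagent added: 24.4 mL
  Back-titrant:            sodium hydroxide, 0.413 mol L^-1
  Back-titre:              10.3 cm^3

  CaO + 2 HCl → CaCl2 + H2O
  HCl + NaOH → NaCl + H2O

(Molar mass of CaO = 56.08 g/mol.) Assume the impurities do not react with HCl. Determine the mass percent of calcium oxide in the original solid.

46.8 %

n(HCl) added = 0.0244 × 0.676 = 0.0165 mol
n(NaOH) used in back-titration = 0.0103 × 0.413 = 4.25 × 10^-3 mol
n(HCl) left over = 4.25 × 10^-3 mol (1:1 ratio)
n(HCl) consumed by analyte = 0.0165 − 4.25 × 10^-3 = 0.0122 mol
From the 1:2 ratio, n(CaO) = 1/2 × 0.0122 = 6.12 × 10^-3 mol
mass of CaO = 6.12 × 10^-3 × 56.08 = 0.343 g
% CaO = 0.343 / 0.734 × 100 = 46.8 %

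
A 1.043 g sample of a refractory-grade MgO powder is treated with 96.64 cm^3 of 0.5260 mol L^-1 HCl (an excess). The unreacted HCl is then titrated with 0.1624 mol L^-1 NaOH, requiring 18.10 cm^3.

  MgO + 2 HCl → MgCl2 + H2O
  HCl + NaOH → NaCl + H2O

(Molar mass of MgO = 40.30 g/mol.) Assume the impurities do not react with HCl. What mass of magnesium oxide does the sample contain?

n(HCl) added = 0.09664 × 0.5260 = 0.05083 mol
n(NaOH) used in back-titration = 0.01810 × 0.1624 = 2.939 × 10^-3 mol
n(HCl) left over = 2.939 × 10^-3 mol (1:1 ratio)
n(HCl) consumed by analyte = 0.05083 − 2.939 × 10^-3 = 0.04789 mol
From the 1:2 ratio, n(MgO) = 1/2 × 0.04789 = 0.02395 mol
mass of MgO = 0.02395 × 40.30 = 0.9650 g

0.9650 g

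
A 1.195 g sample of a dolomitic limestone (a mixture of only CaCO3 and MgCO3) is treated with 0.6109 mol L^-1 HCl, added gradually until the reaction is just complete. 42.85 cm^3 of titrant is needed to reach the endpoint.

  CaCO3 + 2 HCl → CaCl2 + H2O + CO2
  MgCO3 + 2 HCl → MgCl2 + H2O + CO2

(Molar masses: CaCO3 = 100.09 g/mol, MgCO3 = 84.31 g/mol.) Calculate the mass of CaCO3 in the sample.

0.5804 g

n(HCl) = 0.04285 × 0.6109 = 0.02618 mol
Let x = n(CaCO3), y = n(MgCO3).
Titrant: 2x + 2y = 0.02618;  mass: 100.09x + 84.31y = 1.195
Solving, x = 5.799 × 10^-3 mol, y = 7.290 × 10^-3 mol
mass of CaCO3 = 5.799 × 10^-3 × 100.09 = 0.5804 g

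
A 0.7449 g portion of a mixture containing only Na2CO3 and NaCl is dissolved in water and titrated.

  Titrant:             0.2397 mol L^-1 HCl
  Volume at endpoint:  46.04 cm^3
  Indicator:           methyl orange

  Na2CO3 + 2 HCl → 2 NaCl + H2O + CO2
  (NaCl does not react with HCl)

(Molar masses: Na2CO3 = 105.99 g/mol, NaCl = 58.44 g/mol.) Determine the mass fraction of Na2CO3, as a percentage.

n(HCl) = 0.04604 × 0.2397 = 0.01104 mol
Let x = n(Na2CO3), y = n(NaCl).
Titrant: 2x = 0.01104;  mass: 105.99x + 58.44y = 0.7449
Solving, x = 5.518 × 10^-3 mol, y = 2.739 × 10^-3 mol
mass of Na2CO3 = 5.518 × 10^-3 × 105.99 = 0.5848 g
% Na2CO3 = 0.5848 / 0.7449 × 100 = 78.51 %

78.51 %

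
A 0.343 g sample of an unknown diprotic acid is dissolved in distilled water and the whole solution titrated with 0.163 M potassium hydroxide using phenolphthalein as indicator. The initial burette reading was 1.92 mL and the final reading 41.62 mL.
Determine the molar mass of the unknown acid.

n(KOH) = 0.0397 L × 0.163 mol/L = 6.47 × 10^-3 mol
From the 1:2 ratio, n(H2A) = 1/2 × 6.47 × 10^-3 = 3.24 × 10^-3 mol
M = m / n = 0.343 g / 3.24 × 10^-3 mol = 106 g/mol

106 g/mol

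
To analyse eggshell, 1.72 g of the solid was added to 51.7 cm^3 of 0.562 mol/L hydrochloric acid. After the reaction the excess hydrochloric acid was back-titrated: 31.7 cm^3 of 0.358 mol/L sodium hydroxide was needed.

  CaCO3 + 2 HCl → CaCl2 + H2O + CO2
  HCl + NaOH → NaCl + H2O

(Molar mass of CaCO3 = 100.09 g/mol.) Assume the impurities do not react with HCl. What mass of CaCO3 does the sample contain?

n(HCl) added = 0.0517 × 0.562 = 0.0291 mol
n(NaOH) used in back-titration = 0.0317 × 0.358 = 0.0113 mol
n(HCl) left over = 0.0113 mol (1:1 ratio)
n(HCl) consumed by analyte = 0.0291 − 0.0113 = 0.0177 mol
From the 1:2 ratio, n(CaCO3) = 1/2 × 0.0177 = 8.85 × 10^-3 mol
mass of CaCO3 = 8.85 × 10^-3 × 100.09 = 0.886 g

0.886 g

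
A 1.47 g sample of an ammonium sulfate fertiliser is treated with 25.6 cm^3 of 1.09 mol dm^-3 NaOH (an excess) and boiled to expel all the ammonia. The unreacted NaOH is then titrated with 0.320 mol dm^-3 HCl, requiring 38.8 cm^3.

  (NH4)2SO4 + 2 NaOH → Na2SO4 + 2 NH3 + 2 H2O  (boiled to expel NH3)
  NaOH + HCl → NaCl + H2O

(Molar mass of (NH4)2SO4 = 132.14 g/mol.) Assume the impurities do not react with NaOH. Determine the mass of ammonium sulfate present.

n(NaOH) added = 0.0256 × 1.09 = 0.0279 mol
n(HCl) used in back-titration = 0.0388 × 0.320 = 0.0124 mol
n(NaOH) left over = 0.0124 mol (1:1 ratio)
n(NaOH) consumed by analyte = 0.0279 − 0.0124 = 0.0155 mol
From the 1:2 ratio, n((NH4)2SO4) = 1/2 × 0.0155 = 7.74 × 10^-3 mol
mass of (NH4)2SO4 = 7.74 × 10^-3 × 132.14 = 1.02 g

1.02 g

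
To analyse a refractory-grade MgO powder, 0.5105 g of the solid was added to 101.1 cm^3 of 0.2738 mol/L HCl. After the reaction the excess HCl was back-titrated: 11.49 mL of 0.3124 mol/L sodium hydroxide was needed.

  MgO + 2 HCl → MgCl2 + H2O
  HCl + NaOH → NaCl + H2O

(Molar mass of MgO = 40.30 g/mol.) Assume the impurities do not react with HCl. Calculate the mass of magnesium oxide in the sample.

n(HCl) added = 0.1011 × 0.2738 = 0.02768 mol
n(NaOH) used in back-titration = 0.01149 × 0.3124 = 3.589 × 10^-3 mol
n(HCl) left over = 3.589 × 10^-3 mol (1:1 ratio)
n(HCl) consumed by analyte = 0.02768 − 3.589 × 10^-3 = 0.02409 mol
From the 1:2 ratio, n(MgO) = 1/2 × 0.02409 = 0.01205 mol
mass of MgO = 0.01205 × 40.30 = 0.4854 g

0.4854 g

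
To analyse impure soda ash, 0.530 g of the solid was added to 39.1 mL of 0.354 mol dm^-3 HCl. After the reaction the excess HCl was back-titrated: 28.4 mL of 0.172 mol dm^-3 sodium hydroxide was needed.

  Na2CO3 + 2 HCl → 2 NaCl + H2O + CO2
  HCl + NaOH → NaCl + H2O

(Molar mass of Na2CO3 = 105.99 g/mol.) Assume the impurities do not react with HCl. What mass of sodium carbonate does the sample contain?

0.475 g

n(HCl) added = 0.0391 × 0.354 = 0.0138 mol
n(NaOH) used in back-titration = 0.0284 × 0.172 = 4.88 × 10^-3 mol
n(HCl) left over = 4.88 × 10^-3 mol (1:1 ratio)
n(HCl) consumed by analyte = 0.0138 − 4.88 × 10^-3 = 8.96 × 10^-3 mol
From the 1:2 ratio, n(Na2CO3) = 1/2 × 8.96 × 10^-3 = 4.48 × 10^-3 mol
mass of Na2CO3 = 4.48 × 10^-3 × 105.99 = 0.475 g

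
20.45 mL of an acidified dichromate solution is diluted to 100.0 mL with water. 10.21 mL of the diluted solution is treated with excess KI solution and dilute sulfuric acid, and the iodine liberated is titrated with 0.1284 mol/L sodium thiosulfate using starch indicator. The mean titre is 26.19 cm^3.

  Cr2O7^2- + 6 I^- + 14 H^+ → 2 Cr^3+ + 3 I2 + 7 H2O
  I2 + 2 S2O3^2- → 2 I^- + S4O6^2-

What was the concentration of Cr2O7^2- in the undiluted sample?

n(S2O3^2-) = 0.02619 × 0.1284 = 3.363 × 10^-3 mol
n(I2) = n(S2O3^2-)/2 = 1.681 × 10^-3 mol
From the 1:3 ratio, n(Cr2O7^2-) in the aliquot = 1/3 × 1.681 × 10^-3 = 5.605 × 10^-4 mol
[Cr2O7^2-]_dilute = 5.605 × 10^-4 / 0.01021 = 0.05489 mol/L
[Cr2O7^2-]_original = 0.05489 × 100.0/20.45 = 0.2684 mol/L

0.2684 mol/L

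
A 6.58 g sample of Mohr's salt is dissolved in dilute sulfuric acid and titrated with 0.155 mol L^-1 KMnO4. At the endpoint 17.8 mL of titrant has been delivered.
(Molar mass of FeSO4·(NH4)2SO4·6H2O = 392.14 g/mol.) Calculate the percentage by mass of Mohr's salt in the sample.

MnO4^- + 5 Fe^2+ + 8 H^+ → Mn^2+ + 5 Fe^3+ + 4 H2O
n(KMnO4) = 0.0178 L × 0.155 mol/L = 2.76 × 10^-3 mol
From the 5:1 ratio, n(FeSO4·(NH4)2SO4·6H2O) = 5/1 × 2.76 × 10^-3 = 0.0138 mol
mass of FeSO4·(NH4)2SO4·6H2O = 0.0138 × 392.14 g/mol = 5.41 g
% FeSO4·(NH4)2SO4·6H2O = 5.41 / 6.58 × 100 = 82.2 %

82.2 %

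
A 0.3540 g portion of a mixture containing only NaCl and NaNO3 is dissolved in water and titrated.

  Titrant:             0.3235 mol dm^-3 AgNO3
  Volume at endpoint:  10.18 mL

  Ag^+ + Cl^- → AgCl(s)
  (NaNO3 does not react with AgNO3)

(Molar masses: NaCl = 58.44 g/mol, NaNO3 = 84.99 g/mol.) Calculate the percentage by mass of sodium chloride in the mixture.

n(AgNO3) = 0.01018 × 0.3235 = 3.293 × 10^-3 mol
Let x = n(NaCl), y = n(NaNO3).
Titrant: 1x = 3.293 × 10^-3;  mass: 58.44x + 84.99y = 0.3540
Solving, x = 3.293 × 10^-3 mol, y = 1.901 × 10^-3 mol
mass of NaCl = 3.293 × 10^-3 × 58.44 = 0.1925 g
% NaCl = 0.1925 / 0.3540 × 100 = 54.37 %

54.37 %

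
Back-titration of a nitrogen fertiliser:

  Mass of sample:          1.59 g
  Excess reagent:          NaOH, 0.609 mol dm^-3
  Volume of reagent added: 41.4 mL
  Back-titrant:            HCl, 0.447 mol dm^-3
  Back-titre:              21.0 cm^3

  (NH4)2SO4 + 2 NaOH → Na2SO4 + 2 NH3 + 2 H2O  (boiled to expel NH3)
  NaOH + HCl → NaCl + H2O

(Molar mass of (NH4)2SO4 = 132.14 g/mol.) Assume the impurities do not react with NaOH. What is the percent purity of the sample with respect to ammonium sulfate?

n(NaOH) added = 0.0414 × 0.609 = 0.0252 mol
n(HCl) used in back-titration = 0.0210 × 0.447 = 9.39 × 10^-3 mol
n(NaOH) left over = 9.39 × 10^-3 mol (1:1 ratio)
n(NaOH) consumed by analyte = 0.0252 − 9.39 × 10^-3 = 0.0158 mol
From the 1:2 ratio, n((NH4)2SO4) = 1/2 × 0.0158 = 7.91 × 10^-3 mol
mass of (NH4)2SO4 = 7.91 × 10^-3 × 132.14 = 1.05 g
% (NH4)2SO4 = 1.05 / 1.59 × 100 = 65.8 %

65.8 %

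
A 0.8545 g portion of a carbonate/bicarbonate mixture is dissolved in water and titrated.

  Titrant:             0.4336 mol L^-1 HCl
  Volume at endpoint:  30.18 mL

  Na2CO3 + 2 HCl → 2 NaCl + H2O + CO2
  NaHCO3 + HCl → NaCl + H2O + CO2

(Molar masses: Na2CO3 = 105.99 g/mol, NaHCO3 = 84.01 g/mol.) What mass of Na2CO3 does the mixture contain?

n(HCl) = 0.03018 × 0.4336 = 0.01309 mol
Let x = n(Na2CO3), y = n(NaHCO3).
Titrant: 2x + 1y = 0.01309;  mass: 105.99x + 84.01y = 0.8545
Solving, x = 3.947 × 10^-3 mol, y = 5.191 × 10^-3 mol
mass of Na2CO3 = 3.947 × 10^-3 × 105.99 = 0.4184 g

0.4184 g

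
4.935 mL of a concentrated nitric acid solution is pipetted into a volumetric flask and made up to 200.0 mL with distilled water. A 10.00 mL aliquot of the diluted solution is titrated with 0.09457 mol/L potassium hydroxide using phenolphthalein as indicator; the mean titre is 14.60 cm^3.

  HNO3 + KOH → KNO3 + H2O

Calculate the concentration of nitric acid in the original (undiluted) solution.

n(KOH) = 0.01460 × 0.09457 = 1.381 × 10^-3 mol
n(HNO3) in the aliquot = 1.381 × 10^-3 mol (1:1 ratio)
[HNO3]_dilute = 1.381 × 10^-3 / 0.01000 = 0.1381 mol/L
Dilution factor = 200.0 / 4.935 = 40.53
[HNO3]_stock = 0.1381 × 40.53 = 5.596 mol/L

5.596 mol/L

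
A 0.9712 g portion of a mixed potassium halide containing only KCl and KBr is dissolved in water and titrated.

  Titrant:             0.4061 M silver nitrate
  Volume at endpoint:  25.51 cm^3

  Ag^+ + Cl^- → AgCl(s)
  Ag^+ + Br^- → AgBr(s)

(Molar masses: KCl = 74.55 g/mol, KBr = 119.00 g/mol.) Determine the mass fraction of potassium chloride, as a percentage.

45.17 %

n(AgNO3) = 0.02551 × 0.4061 = 0.01036 mol
Let x = n(KCl), y = n(KBr).
Titrant: 1x + 1y = 0.01036;  mass: 74.55x + 119.00y = 0.9712
Solving, x = 5.885 × 10^-3 mol, y = 4.474 × 10^-3 mol
mass of KCl = 5.885 × 10^-3 × 74.55 = 0.4387 g
% KCl = 0.4387 / 0.9712 × 100 = 45.17 %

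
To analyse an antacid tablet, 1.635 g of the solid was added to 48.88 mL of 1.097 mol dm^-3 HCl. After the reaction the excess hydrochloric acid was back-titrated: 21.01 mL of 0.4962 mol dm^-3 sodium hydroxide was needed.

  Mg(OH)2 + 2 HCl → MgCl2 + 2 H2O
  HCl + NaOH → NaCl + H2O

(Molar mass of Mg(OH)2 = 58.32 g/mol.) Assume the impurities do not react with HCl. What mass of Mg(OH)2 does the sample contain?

1.260 g

n(HCl) added = 0.04888 × 1.097 = 0.05362 mol
n(NaOH) used in back-titration = 0.02101 × 0.4962 = 0.01043 mol
n(HCl) left over = 0.01043 mol (1:1 ratio)
n(HCl) consumed by analyte = 0.05362 − 0.01043 = 0.04320 mol
From the 1:2 ratio, n(Mg(OH)2) = 1/2 × 0.04320 = 0.02160 mol
mass of Mg(OH)2 = 0.02160 × 58.32 = 1.260 g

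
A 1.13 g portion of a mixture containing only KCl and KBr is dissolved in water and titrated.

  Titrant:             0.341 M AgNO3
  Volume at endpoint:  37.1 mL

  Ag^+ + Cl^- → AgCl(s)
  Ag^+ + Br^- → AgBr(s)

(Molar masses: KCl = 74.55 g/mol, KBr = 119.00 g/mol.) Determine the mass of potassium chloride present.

0.630 g

n(AgNO3) = 0.0371 × 0.341 = 0.0127 mol
Let x = n(KCl), y = n(KBr).
Titrant: 1x + 1y = 0.0127;  mass: 74.55x + 119.00y = 1.13
Solving, x = 8.45 × 10^-3 mol, y = 4.20 × 10^-3 mol
mass of KCl = 8.45 × 10^-3 × 74.55 = 0.630 g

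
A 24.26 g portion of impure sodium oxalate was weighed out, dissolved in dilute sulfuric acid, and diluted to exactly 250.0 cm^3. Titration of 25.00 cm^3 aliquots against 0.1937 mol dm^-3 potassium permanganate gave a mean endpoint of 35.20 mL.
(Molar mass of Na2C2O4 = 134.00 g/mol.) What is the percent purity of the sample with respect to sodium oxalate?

2 MnO4^- + 5 C2O4^2- + 16 H^+ → 2 Mn^2+ + 10 CO2 + 8 H2O
n(KMnO4) per titration = 0.03520 × 0.1937 = 6.818 × 10^-3 mol
From the 5:2 ratio, n(Na2C2O4) in each aliquot = 5/2 × 6.818 × 10^-3 = 0.01705 mol
n(Na2C2O4) in the whole flask = 0.01705 × 250.0/25.00 = 0.1705 mol
mass of Na2C2O4 = 0.1705 × 134.00 = 22.84 g
% Na2C2O4 = 22.84 / 24.26 × 100 = 94.15 %

94.15 %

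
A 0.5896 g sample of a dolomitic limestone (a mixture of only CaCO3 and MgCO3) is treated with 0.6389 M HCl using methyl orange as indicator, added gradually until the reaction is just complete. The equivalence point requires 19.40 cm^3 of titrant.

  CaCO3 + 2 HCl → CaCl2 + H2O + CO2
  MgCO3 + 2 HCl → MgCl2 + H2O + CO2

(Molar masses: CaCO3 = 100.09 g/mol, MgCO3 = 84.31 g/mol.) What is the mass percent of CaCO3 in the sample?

72.19 %

n(HCl) = 0.01940 × 0.6389 = 0.01239 mol
Let x = n(CaCO3), y = n(MgCO3).
Titrant: 2x + 2y = 0.01239;  mass: 100.09x + 84.31y = 0.5896
Solving, x = 4.252 × 10^-3 mol, y = 1.945 × 10^-3 mol
mass of CaCO3 = 4.252 × 10^-3 × 100.09 = 0.4256 g
% CaCO3 = 0.4256 / 0.5896 × 100 = 72.19 %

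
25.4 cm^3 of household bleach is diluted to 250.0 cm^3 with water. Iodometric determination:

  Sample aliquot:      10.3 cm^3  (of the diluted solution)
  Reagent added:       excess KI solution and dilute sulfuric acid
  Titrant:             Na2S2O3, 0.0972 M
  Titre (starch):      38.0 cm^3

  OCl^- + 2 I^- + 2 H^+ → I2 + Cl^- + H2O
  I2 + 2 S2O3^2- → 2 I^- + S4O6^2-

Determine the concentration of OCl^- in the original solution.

1.76 M

n(S2O3^2-) = 0.0380 × 0.0972 = 3.69 × 10^-3 mol
n(I2) = n(S2O3^2-)/2 = 1.85 × 10^-3 mol
n(OCl^-) in the aliquot = 1.85 × 10^-3 mol (1:1 ratio)
[OCl^-]_dilute = 1.85 × 10^-3 / 0.0103 = 0.179 mol/L
[OCl^-]_original = 0.179 × 250.0/25.4 = 1.76 mol/L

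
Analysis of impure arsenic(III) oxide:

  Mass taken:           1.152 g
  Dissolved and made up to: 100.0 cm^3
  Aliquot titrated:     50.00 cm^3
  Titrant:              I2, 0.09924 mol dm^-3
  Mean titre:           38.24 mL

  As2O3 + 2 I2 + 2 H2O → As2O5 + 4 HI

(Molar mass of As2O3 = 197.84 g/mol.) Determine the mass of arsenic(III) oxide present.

0.7508 g

n(I2) per titration = 0.03824 × 0.09924 = 3.795 × 10^-3 mol
From the 1:2 ratio, n(As2O3) in each aliquot = 1/2 × 3.795 × 10^-3 = 1.897 × 10^-3 mol
n(As2O3) in the whole flask = 1.897 × 10^-3 × 100.0/50.00 = 3.795 × 10^-3 mol
mass of As2O3 = 3.795 × 10^-3 × 197.84 = 0.7508 g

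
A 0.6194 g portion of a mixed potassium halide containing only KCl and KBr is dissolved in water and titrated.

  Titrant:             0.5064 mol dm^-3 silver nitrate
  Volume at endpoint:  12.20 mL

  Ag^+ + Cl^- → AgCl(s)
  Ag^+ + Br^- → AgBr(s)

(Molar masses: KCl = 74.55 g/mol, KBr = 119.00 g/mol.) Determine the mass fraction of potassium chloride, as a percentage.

31.35 %

n(AgNO3) = 0.01220 × 0.5064 = 6.178 × 10^-3 mol
Let x = n(KCl), y = n(KBr).
Titrant: 1x + 1y = 6.178 × 10^-3;  mass: 74.55x + 119.00y = 0.6194
Solving, x = 2.605 × 10^-3 mol, y = 3.573 × 10^-3 mol
mass of KCl = 2.605 × 10^-3 × 74.55 = 0.1942 g
% KCl = 0.1942 / 0.6194 × 100 = 31.35 %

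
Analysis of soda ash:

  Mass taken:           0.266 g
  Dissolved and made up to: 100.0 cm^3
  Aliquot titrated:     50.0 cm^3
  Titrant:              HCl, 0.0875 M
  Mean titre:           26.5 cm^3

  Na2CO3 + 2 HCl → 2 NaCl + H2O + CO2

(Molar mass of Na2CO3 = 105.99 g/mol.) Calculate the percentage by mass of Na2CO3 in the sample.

n(HCl) per titration = 0.0265 × 0.0875 = 2.32 × 10^-3 mol
From the 1:2 ratio, n(Na2CO3) in each aliquot = 1/2 × 2.32 × 10^-3 = 1.16 × 10^-3 mol
n(Na2CO3) in the whole flask = 1.16 × 10^-3 × 100.0/50.0 = 2.32 × 10^-3 mol
mass of Na2CO3 = 2.32 × 10^-3 × 105.99 = 0.246 g
% Na2CO3 = 0.246 / 0.266 × 100 = 92.4 %

92.4 %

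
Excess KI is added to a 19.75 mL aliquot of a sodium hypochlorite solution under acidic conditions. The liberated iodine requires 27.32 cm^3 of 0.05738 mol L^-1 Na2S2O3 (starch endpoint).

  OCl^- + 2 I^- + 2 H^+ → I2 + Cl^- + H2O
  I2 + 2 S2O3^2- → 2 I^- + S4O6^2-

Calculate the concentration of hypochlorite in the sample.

0.03969 mol/L

n(S2O3^2-) = 0.02732 × 0.05738 = 1.568 × 10^-3 mol
n(I2) = n(S2O3^2-)/2 = 7.838 × 10^-4 mol
n(OCl^-) in the aliquot = 7.838 × 10^-4 mol (1:1 ratio)
[OCl^-] = 7.838 × 10^-4 / 0.01975 = 0.03969 mol/L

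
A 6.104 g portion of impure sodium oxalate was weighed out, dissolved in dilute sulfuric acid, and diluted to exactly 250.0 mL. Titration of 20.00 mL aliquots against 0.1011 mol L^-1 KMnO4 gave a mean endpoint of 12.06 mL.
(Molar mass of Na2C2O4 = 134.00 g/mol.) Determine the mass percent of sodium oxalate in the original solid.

2 MnO4^- + 5 C2O4^2- + 16 H^+ → 2 Mn^2+ + 10 CO2 + 8 H2O
n(KMnO4) per titration = 0.01206 × 0.1011 = 1.219 × 10^-3 mol
From the 5:2 ratio, n(Na2C2O4) in each aliquot = 5/2 × 1.219 × 10^-3 = 3.048 × 10^-3 mol
n(Na2C2O4) in the whole flask = 3.048 × 10^-3 × 250.0/20.00 = 0.03810 mol
mass of Na2C2O4 = 0.03810 × 134.00 = 5.106 g
% Na2C2O4 = 5.106 / 6.104 × 100 = 83.64 %

83.64 %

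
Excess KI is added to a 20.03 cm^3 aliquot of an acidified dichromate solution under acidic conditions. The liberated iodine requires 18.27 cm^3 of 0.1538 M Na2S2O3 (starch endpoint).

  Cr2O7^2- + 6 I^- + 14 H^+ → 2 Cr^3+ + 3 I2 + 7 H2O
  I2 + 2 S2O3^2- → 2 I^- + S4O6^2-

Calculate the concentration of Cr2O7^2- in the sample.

n(S2O3^2-) = 0.01827 × 0.1538 = 2.810 × 10^-3 mol
n(I2) = n(S2O3^2-)/2 = 1.405 × 10^-3 mol
From the 1:3 ratio, n(Cr2O7^2-) in the aliquot = 1/3 × 1.405 × 10^-3 = 4.683 × 10^-4 mol
[Cr2O7^2-] = 4.683 × 10^-4 / 0.02003 = 0.02338 mol/L

0.02338 M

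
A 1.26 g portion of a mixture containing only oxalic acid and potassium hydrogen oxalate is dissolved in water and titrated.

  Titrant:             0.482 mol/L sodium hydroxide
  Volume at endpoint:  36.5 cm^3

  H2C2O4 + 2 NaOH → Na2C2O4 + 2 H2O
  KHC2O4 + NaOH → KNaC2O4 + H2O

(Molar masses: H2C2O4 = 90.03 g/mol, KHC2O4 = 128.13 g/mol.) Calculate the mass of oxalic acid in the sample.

n(NaOH) = 0.0365 × 0.482 = 0.0176 mol
Let x = n(H2C2O4), y = n(KHC2O4).
Titrant: 2x + 1y = 0.0176;  mass: 90.03x + 128.13y = 1.26
Solving, x = 5.98 × 10^-3 mol, y = 5.63 × 10^-3 mol
mass of H2C2O4 = 5.98 × 10^-3 × 90.03 = 0.538 g

0.538 g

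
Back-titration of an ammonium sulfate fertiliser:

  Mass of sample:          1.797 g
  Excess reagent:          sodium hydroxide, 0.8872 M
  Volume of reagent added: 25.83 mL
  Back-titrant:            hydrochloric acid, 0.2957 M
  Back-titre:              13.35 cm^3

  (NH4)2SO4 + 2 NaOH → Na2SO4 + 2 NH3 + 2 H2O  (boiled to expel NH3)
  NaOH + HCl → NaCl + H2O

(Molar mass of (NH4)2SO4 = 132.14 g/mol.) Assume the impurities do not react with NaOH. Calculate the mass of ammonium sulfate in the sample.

n(NaOH) added = 0.02583 × 0.8872 = 0.02292 mol
n(HCl) used in back-titration = 0.01335 × 0.2957 = 3.948 × 10^-3 mol
n(NaOH) left over = 3.948 × 10^-3 mol (1:1 ratio)
n(NaOH) consumed by analyte = 0.02292 − 3.948 × 10^-3 = 0.01897 mol
From the 1:2 ratio, n((NH4)2SO4) = 1/2 × 0.01897 = 9.484 × 10^-3 mol
mass of (NH4)2SO4 = 9.484 × 10^-3 × 132.14 = 1.253 g

1.253 g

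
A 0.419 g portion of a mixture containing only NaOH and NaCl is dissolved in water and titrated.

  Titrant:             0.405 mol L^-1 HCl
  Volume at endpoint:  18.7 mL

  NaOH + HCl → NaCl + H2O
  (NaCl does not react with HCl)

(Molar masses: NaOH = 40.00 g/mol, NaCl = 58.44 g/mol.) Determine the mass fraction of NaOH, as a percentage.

n(HCl) = 0.0187 × 0.405 = 7.57 × 10^-3 mol
Let x = n(NaOH), y = n(NaCl).
Titrant: 1x = 7.57 × 10^-3;  mass: 40.00x + 58.44y = 0.419
Solving, x = 7.57 × 10^-3 mol, y = 1.99 × 10^-3 mol
mass of NaOH = 7.57 × 10^-3 × 40.00 = 0.303 g
% NaOH = 0.303 / 0.419 × 100 = 72.3 %

72.3 %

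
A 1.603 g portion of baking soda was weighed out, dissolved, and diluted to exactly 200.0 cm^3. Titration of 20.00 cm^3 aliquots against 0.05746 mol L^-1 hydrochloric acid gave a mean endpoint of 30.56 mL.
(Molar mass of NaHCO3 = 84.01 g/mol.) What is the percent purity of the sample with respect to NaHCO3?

92.03 %

NaHCO3 + HCl → NaCl + H2O + CO2
n(HCl) per titration = 0.03056 × 0.05746 = 1.756 × 10^-3 mol
n(NaHCO3) in each aliquot = 1.756 × 10^-3 mol (1:1 ratio)
n(NaHCO3) in the whole flask = 1.756 × 10^-3 × 200.0/20.00 = 0.01756 mol
mass of NaHCO3 = 0.01756 × 84.01 = 1.475 g
% NaHCO3 = 1.475 / 1.603 × 100 = 92.03 %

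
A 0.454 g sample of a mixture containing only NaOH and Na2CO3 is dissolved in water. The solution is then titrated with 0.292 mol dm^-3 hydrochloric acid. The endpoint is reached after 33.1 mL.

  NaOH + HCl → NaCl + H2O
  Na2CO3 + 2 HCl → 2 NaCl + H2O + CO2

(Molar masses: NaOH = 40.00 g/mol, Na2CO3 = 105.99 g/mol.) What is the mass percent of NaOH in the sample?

39.5 %

n(HCl) = 0.0331 × 0.292 = 9.67 × 10^-3 mol
Let x = n(NaOH), y = n(Na2CO3).
Titrant: 1x + 2y = 9.67 × 10^-3;  mass: 40.00x + 105.99y = 0.454
Solving, x = 4.48 × 10^-3 mol, y = 2.59 × 10^-3 mol
mass of NaOH = 4.48 × 10^-3 × 40.00 = 0.179 g
% NaOH = 0.179 / 0.454 × 100 = 39.5 %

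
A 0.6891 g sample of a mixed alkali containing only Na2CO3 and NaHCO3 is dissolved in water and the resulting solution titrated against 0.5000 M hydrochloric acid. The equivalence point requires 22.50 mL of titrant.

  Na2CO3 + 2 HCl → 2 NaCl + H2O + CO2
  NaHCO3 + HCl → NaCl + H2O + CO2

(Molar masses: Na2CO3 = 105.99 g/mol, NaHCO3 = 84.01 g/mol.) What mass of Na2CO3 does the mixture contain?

0.4374 g

n(HCl) = 0.02250 × 0.5000 = 0.01125 mol
Let x = n(Na2CO3), y = n(NaHCO3).
Titrant: 2x + 1y = 0.01125;  mass: 105.99x + 84.01y = 0.6891
Solving, x = 4.127 × 10^-3 mol, y = 2.996 × 10^-3 mol
mass of Na2CO3 = 4.127 × 10^-3 × 105.99 = 0.4374 g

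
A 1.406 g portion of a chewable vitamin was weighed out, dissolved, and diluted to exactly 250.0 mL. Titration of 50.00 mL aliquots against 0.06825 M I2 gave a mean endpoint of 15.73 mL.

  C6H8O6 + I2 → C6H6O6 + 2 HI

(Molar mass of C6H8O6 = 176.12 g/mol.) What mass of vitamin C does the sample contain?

0.9454 g

n(I2) per titration = 0.01573 × 0.06825 = 1.074 × 10^-3 mol
n(C6H8O6) in each aliquot = 1.074 × 10^-3 mol (1:1 ratio)
n(C6H8O6) in the whole flask = 1.074 × 10^-3 × 250.0/50.00 = 5.368 × 10^-3 mol
mass of C6H8O6 = 5.368 × 10^-3 × 176.12 = 0.9454 g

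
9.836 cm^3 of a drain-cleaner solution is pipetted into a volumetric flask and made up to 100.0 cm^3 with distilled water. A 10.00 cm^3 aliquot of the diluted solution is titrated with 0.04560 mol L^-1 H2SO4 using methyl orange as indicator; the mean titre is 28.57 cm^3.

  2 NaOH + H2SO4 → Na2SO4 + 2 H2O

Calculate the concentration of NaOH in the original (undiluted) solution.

n(H2SO4) = 0.02857 × 0.04560 = 1.303 × 10^-3 mol
From the 2:1 ratio, n(NaOH) in the aliquot = 2/1 × 1.303 × 10^-3 = 2.606 × 10^-3 mol
[NaOH]_dilute = 2.606 × 10^-3 / 0.01000 = 0.2606 mol/L
Dilution factor = 100.0 / 9.836 = 10.17
[NaOH]_stock = 0.2606 × 10.17 = 2.649 mol/L

2.649 mol/L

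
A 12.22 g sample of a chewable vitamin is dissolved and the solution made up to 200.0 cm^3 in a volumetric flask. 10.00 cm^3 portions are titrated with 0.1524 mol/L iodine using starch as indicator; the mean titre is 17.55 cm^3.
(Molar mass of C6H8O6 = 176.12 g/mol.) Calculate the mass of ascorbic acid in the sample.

C6H8O6 + I2 → C6H6O6 + 2 HI
n(I2) per titration = 0.01755 × 0.1524 = 2.675 × 10^-3 mol
n(C6H8O6) in each aliquot = 2.675 × 10^-3 mol (1:1 ratio)
n(C6H8O6) in the whole flask = 2.675 × 10^-3 × 200.0/10.00 = 0.05349 mol
mass of C6H8O6 = 0.05349 × 176.12 = 9.421 g

9.421 g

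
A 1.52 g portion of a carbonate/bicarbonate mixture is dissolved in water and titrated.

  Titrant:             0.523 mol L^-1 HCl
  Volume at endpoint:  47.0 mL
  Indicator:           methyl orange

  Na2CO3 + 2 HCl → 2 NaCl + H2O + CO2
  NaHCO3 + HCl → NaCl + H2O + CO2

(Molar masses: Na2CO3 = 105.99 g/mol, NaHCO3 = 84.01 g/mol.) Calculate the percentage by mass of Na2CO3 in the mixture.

n(HCl) = 0.0470 × 0.523 = 0.0246 mol
Let x = n(Na2CO3), y = n(NaHCO3).
Titrant: 2x + 1y = 0.0246;  mass: 105.99x + 84.01y = 1.52
Solving, x = 8.79 × 10^-3 mol, y = 7.01 × 10^-3 mol
mass of Na2CO3 = 8.79 × 10^-3 × 105.99 = 0.931 g
% Na2CO3 = 0.931 / 1.52 × 100 = 61.3 %

61.3 %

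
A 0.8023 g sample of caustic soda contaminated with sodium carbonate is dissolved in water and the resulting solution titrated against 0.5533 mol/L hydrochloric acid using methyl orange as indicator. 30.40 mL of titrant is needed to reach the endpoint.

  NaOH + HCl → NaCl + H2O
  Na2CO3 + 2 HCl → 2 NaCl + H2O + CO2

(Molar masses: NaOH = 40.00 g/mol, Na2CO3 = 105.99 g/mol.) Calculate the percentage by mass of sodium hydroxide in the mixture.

34.18 %

n(HCl) = 0.03040 × 0.5533 = 0.01682 mol
Let x = n(NaOH), y = n(Na2CO3).
Titrant: 1x + 2y = 0.01682;  mass: 40.00x + 105.99y = 0.8023
Solving, x = 6.856 × 10^-3 mol, y = 4.982 × 10^-3 mol
mass of NaOH = 6.856 × 10^-3 × 40.00 = 0.2742 g
% NaOH = 0.2742 / 0.8023 × 100 = 34.18 %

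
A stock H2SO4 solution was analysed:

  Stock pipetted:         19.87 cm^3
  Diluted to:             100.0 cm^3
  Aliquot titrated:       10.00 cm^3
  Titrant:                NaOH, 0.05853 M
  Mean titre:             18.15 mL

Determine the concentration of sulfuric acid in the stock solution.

H2SO4 + 2 NaOH → Na2SO4 + 2 H2O
n(NaOH) = 0.01815 × 0.05853 = 1.062 × 10^-3 mol
From the 1:2 ratio, n(H2SO4) in the aliquot = 1/2 × 1.062 × 10^-3 = 5.312 × 10^-4 mol
[H2SO4]_dilute = 5.312 × 10^-4 / 0.01000 = 0.05312 mol/L
Dilution factor = 100.0 / 19.87 = 5.033
[H2SO4]_stock = 0.05312 × 5.033 = 0.2673 mol/L

0.2673 M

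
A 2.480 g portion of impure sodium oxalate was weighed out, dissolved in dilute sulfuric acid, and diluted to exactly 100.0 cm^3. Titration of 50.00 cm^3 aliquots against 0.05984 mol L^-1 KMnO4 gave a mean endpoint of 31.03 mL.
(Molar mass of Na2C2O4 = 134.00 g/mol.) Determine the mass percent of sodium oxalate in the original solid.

2 MnO4^- + 5 C2O4^2- + 16 H^+ → 2 Mn^2+ + 10 CO2 + 8 H2O
n(KMnO4) per titration = 0.03103 × 0.05984 = 1.857 × 10^-3 mol
From the 5:2 ratio, n(Na2C2O4) in each aliquot = 5/2 × 1.857 × 10^-3 = 4.642 × 10^-3 mol
n(Na2C2O4) in the whole flask = 4.642 × 10^-3 × 100.0/50.00 = 9.284 × 10^-3 mol
mass of Na2C2O4 = 9.284 × 10^-3 × 134.00 = 1.244 g
% Na2C2O4 = 1.244 / 2.480 × 100 = 50.16 %

50.16 %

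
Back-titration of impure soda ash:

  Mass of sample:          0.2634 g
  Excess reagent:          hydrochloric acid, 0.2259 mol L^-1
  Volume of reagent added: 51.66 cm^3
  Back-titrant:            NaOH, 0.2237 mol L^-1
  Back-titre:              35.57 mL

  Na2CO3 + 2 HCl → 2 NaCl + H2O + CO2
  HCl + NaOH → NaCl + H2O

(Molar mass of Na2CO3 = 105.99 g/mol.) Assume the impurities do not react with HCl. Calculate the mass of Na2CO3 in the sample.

n(HCl) added = 0.05166 × 0.2259 = 0.01167 mol
n(NaOH) used in back-titration = 0.03557 × 0.2237 = 7.957 × 10^-3 mol
n(HCl) left over = 7.957 × 10^-3 mol (1:1 ratio)
n(HCl) consumed by analyte = 0.01167 − 7.957 × 10^-3 = 3.713 × 10^-3 mol
From the 1:2 ratio, n(Na2CO3) = 1/2 × 3.713 × 10^-3 = 1.856 × 10^-3 mol
mass of Na2CO3 = 1.856 × 10^-3 × 105.99 = 0.1968 g

0.1968 g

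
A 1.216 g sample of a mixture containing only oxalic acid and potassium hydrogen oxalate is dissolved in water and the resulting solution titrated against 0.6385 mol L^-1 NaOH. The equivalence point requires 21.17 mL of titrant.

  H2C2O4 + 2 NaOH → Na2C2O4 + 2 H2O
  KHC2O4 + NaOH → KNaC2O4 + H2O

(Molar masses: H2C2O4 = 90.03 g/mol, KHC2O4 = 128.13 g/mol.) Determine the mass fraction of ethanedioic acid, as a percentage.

22.98 %

n(NaOH) = 0.02117 × 0.6385 = 0.01352 mol
Let x = n(H2C2O4), y = n(KHC2O4).
Titrant: 2x + 1y = 0.01352;  mass: 90.03x + 128.13y = 1.216
Solving, x = 3.104 × 10^-3 mol, y = 7.310 × 10^-3 mol
mass of H2C2O4 = 3.104 × 10^-3 × 90.03 = 0.2794 g
% H2C2O4 = 0.2794 / 1.216 × 100 = 22.98 %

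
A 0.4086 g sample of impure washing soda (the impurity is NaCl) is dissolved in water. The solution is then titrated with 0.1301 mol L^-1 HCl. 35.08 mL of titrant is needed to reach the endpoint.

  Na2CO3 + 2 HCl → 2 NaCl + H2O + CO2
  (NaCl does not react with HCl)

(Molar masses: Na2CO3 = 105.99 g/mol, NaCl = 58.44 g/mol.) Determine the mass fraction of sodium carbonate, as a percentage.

59.19 %

n(HCl) = 0.03508 × 0.1301 = 4.564 × 10^-3 mol
Let x = n(Na2CO3), y = n(NaCl).
Titrant: 2x = 4.564 × 10^-3;  mass: 105.99x + 58.44y = 0.4086
Solving, x = 2.282 × 10^-3 mol, y = 2.853 × 10^-3 mol
mass of Na2CO3 = 2.282 × 10^-3 × 105.99 = 0.2419 g
% Na2CO3 = 0.2419 / 0.4086 × 100 = 59.19 %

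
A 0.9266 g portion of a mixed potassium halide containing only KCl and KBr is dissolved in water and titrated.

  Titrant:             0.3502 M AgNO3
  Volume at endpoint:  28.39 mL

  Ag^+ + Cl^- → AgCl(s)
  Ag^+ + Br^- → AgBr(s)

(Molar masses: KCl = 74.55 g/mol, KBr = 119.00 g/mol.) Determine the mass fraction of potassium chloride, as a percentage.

n(AgNO3) = 0.02839 × 0.3502 = 9.942 × 10^-3 mol
Let x = n(KCl), y = n(KBr).
Titrant: 1x + 1y = 9.942 × 10^-3;  mass: 74.55x + 119.00y = 0.9266
Solving, x = 5.771 × 10^-3 mol, y = 4.171 × 10^-3 mol
mass of KCl = 5.771 × 10^-3 × 74.55 = 0.4302 g
% KCl = 0.4302 / 0.9266 × 100 = 46.43 %

46.43 %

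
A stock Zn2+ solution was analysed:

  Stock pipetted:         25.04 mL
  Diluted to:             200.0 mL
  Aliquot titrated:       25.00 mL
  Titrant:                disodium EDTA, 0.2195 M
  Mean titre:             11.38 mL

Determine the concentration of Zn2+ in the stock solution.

0.7981 M

Zn^2+ + EDTA^4- → [Zn(EDTA)]^2-
n(EDTA) = 0.01138 × 0.2195 = 2.498 × 10^-3 mol
n(Zn2+) in the aliquot = 2.498 × 10^-3 mol (1:1 ratio)
[Zn2+]_dilute = 2.498 × 10^-3 / 0.02500 = 0.09992 mol/L
Dilution factor = 200.0 / 25.04 = 7.987
[Zn2+]_stock = 0.09992 × 7.987 = 0.7981 mol/L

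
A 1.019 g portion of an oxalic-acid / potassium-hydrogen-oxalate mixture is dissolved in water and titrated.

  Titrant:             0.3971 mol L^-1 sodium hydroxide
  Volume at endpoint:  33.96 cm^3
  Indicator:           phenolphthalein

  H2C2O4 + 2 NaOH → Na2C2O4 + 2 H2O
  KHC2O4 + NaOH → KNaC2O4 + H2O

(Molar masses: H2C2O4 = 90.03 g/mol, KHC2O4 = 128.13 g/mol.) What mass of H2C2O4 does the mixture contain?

n(NaOH) = 0.03396 × 0.3971 = 0.01349 mol
Let x = n(H2C2O4), y = n(KHC2O4).
Titrant: 2x + 1y = 0.01349;  mass: 90.03x + 128.13y = 1.019
Solving, x = 4.265 × 10^-3 mol, y = 4.956 × 10^-3 mol
mass of H2C2O4 = 4.265 × 10^-3 × 90.03 = 0.3839 g

0.3839 g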